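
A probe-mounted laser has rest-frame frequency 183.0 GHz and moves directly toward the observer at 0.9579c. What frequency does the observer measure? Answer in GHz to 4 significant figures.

f_obs ≈ 1248 GHz

Relativistic Doppler: f_obs = f_src √((1+β)/(1−β))
= 183.0 × √(1.95790/0.0421000) = 183.0 × 6.81953 = 1248 GHz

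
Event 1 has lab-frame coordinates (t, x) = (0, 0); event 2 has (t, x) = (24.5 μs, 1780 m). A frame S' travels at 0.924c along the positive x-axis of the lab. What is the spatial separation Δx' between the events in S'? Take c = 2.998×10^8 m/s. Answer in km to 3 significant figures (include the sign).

Δx' ≈ -13.1 km

γ = 1/√(1 − 0.924²) = 2.6151
Δx' = γ(Δx − vΔt) = 2.6151 × (1780 m − 0.924×(2.998×10^8 m/s)×24.5×10^-6 s)
= 2.6151 × (-5006.9 m) = -13.1 km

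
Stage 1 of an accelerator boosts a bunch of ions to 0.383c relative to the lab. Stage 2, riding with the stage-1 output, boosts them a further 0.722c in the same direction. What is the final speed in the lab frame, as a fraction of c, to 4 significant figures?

Compose boost 2: (0.722 + 0.383)/(1 + 0.722×0.383) = 1.105/1.27653 = 0.8656

u ≈ 0.8656c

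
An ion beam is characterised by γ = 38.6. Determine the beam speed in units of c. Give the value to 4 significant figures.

β = √(1 − 1/γ²) = √(1 − 1/38.6²) = √(0.999329) = 0.9997

β ≈ 0.9997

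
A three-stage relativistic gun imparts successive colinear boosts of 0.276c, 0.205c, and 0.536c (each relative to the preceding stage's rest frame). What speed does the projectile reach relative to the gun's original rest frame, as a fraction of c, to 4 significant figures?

u ≈ 0.7968c

Compose boost 2: (0.205 + 0.276)/(1 + 0.205×0.276) = 0.4810/1.05658 = 0.455242
Compose boost 3: (0.536 + 0.455242)/(1 + 0.536×0.455242) = 0.991242/1.24401 = 0.7968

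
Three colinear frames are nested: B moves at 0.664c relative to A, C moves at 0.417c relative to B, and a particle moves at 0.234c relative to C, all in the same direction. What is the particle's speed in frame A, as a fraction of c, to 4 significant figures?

u ≈ 0.9019c

Compose boost 2: (0.417 + 0.664)/(1 + 0.417×0.664) = 1.081/1.27689 = 0.846590
Compose boost 3: (0.234 + 0.846590)/(1 + 0.234×0.846590) = 1.08059/1.19810 = 0.9019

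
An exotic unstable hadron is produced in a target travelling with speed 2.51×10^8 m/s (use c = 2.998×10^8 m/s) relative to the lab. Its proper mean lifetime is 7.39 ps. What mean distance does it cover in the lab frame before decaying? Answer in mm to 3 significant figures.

d ≈ 3.39 mm

β = v/c = 2.51×10^8 / 2.998×10^8 = 0.83722
γ = 1/√(1 − 0.83722²) = 1.8286
Dilated lifetime: Δt = γτ₀ = 1.8286 × 7.39 ps = 13.514 ps
d = vΔt = 0.83722c × 13.514 ps = 2.5100×10^8 m/s × 1.3514×10^-11 s = 3.39 mm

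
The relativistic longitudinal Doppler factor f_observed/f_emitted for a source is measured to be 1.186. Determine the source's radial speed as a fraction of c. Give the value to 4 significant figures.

f_obs/f_src = √((1+β)/(1−β)) = 1.186  ⇒  (1+β)/(1−β) = 1.40660
β = |1 − D²|/(1 + D²) = |1 − 1.40660|/(1 + 1.40660) = 0.1690

β ≈ 0.1690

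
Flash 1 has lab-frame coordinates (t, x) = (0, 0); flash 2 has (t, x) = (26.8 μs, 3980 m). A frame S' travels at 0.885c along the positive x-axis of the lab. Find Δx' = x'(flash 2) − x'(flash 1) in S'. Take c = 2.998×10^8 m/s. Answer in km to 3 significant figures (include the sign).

γ = 1/√(1 − 0.885²) = 2.1478
Δx' = γ(Δx − vΔt) = 2.1478 × (3980 m − 0.885×(2.998×10^8 m/s)×26.8×10^-6 s)
= 2.1478 × (-3130.7 m) = -6.72 km

Δx' ≈ -6.72 km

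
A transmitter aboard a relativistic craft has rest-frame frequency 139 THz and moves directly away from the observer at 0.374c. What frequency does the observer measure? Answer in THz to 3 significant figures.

Relativistic Doppler: f_obs = f_src √((1−β)/(1+β))
= 139 × √(0.62600/1.3740) = 139 × 0.67498 = 93.8 THz

f_obs ≈ 93.8 THz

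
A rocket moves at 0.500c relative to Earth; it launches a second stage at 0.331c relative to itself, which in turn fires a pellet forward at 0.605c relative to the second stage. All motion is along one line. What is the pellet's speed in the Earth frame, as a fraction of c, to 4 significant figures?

u ≈ 0.9208c

Compose boost 2: (0.331 + 0.500)/(1 + 0.331×0.500) = 0.8310/1.16550 = 0.712999
Compose boost 3: (0.605 + 0.712999)/(1 + 0.605×0.712999) = 1.31800/1.43136 = 0.9208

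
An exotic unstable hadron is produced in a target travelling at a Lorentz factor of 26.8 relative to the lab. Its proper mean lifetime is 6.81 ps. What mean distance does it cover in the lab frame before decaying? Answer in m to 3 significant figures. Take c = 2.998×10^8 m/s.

d ≈ 0.0547 m

β = √(1 − 1/γ²) = √(1 − 1/26.8²) = 0.99930
Dilated lifetime: Δt = γτ₀ = 26.8 × 6.81 ps = 182.51 ps
d = vΔt = 0.99930c × 182.51 ps = 2.9959×10^8 m/s × 1.8251×10^-10 s = 0.0547 m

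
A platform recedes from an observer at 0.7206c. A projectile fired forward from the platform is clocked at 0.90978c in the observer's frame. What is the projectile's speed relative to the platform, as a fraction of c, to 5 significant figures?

Inverse velocity addition: u' = (u − v)/(1 − uv/c²)
= (0.90978 − 0.7206)/(1 − 0.90978×0.7206) = 0.18918/0.3444125 = 0.54928

u' ≈ 0.54928c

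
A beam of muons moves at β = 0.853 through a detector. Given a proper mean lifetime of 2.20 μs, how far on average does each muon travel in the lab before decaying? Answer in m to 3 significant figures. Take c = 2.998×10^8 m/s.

γ = 1/√(1 − 0.853²) = 1.9160
Dilated lifetime: Δt = γτ₀ = 1.9160 × 2.20 μs = 4.2153 μs
d = vΔt = 0.853c × 4.2153 μs = 2.5573×10^8 m/s × 4.2153×10^-6 s = 1080 m

d ≈ 1080 m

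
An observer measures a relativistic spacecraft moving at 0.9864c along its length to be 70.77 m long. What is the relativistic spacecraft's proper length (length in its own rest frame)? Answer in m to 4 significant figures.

γ = 1/√(1 − 0.9864²) = 6.08411
L₀ = γL = 6.08411 × 70.77 = 430.6 m

L₀ ≈ 430.6 m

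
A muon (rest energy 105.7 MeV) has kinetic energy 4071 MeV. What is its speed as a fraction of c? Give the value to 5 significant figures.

γ = 1 + K/(m₀c²) = 1 + 4071/105.7 = 39.51466
β = √(1 − 1/γ²) = 0.99968

β ≈ 0.99968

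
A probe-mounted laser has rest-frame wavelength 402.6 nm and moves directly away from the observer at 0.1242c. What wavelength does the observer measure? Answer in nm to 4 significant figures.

λ_obs ≈ 456.1 nm

Relativistic Doppler: λ_obs = λ_src √((1+β)/(1−β))
= 402.6 × √(1.12420/0.875800) = 402.6 × 1.13297 = 456.1 nm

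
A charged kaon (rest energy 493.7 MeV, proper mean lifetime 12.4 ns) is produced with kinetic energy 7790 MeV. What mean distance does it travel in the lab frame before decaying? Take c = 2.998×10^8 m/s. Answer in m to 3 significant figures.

d ≈ 62.3 m

γ = 1 + K/(m₀c²) = 1 + 7790/493.7 = 16.779
β = √(1 − 1/γ²) = 0.99822
Dilated lifetime: γτ₀ = 16.779 × 12.4 ns = 208.06 ns
d = βc·γτ₀ = 0.99822 × (2.998×10^8 m/s) × 2.0806×10^-7 s = 62.3 m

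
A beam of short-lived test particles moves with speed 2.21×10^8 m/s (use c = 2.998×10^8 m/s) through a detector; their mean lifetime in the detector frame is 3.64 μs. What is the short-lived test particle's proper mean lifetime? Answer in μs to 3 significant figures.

τ₀ ≈ 2.46 μs

β = v/c = 2.21×10^8 / 2.998×10^8 = 0.73716
γ = 1/√(1 − 0.73716²) = 1.4799
Proper time: τ₀ = Δt/γ = 3.64/1.4799 = 2.46 μs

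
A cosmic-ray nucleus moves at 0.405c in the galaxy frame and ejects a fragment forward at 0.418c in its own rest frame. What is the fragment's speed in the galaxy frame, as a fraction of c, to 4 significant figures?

Compose boost 2: (0.418 + 0.405)/(1 + 0.418×0.405) = 0.8230/1.16929 = 0.7038

u ≈ 0.7038c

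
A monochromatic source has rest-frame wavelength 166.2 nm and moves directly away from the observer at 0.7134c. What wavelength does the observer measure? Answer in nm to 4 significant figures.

Relativistic Doppler: λ_obs = λ_src √((1+β)/(1−β))
= 166.2 × √(1.71340/0.286600) = 166.2 × 2.44507 = 406.4 nm

λ_obs ≈ 406.4 nm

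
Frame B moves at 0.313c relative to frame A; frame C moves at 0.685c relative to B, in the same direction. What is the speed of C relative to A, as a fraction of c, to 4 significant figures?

u ≈ 0.8218c

Compose boost 2: (0.685 + 0.313)/(1 + 0.685×0.313) = 0.9980/1.21440 = 0.8218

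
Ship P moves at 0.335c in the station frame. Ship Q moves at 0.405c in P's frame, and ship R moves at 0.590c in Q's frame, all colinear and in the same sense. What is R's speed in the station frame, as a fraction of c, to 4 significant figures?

Compose boost 2: (0.405 + 0.335)/(1 + 0.405×0.335) = 0.7400/1.13567 = 0.651595
Compose boost 3: (0.590 + 0.651595)/(1 + 0.590×0.651595) = 1.24159/1.38444 = 0.8968

u ≈ 0.8968c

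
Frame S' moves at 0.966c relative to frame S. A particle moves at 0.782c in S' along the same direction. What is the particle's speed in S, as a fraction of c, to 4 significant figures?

u ≈ 0.9958c

Relativistic velocity addition: u = (u' + v)/(1 + u'v/c²)
= (0.782 + 0.966)/(1 + 0.782×0.966) = 1.748/1.75541 = 0.9958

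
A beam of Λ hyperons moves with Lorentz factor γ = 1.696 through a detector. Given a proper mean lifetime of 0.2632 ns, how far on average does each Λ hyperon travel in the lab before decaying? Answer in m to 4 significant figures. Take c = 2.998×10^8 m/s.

d ≈ 0.1081 m

β = √(1 − 1/γ²) = √(1 − 1/1.696²) = 0.807679
Dilated lifetime: Δt = γτ₀ = 1.696 × 0.2632 ns = 0.446387 ns
d = vΔt = 0.807679c × 0.446387 ns = 2.42142×10^8 m/s × 4.46387×10^-10 s = 0.1081 m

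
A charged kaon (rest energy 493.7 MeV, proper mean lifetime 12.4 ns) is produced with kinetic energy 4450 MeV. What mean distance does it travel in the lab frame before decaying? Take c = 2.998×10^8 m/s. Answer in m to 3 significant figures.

d ≈ 37.0 m

γ = 1 + K/(m₀c²) = 1 + 4450/493.7 = 10.014
β = √(1 − 1/γ²) = 0.99500
Dilated lifetime: γτ₀ = 10.014 × 12.4 ns = 124.17 ns
d = βc·γτ₀ = 0.99500 × (2.998×10^8 m/s) × 1.2417×10^-7 s = 37.0 m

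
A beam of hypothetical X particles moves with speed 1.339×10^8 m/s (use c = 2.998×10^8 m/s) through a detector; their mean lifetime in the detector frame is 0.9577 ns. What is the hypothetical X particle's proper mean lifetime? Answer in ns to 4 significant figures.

τ₀ ≈ 0.8569 ns

β = v/c = 1.339×10^8 / 2.998×10^8 = 0.446631
γ = 1/√(1 − 0.446631²) = 1.11767
Proper time: τ₀ = Δt/γ = 0.9577/1.11767 = 0.8569 ns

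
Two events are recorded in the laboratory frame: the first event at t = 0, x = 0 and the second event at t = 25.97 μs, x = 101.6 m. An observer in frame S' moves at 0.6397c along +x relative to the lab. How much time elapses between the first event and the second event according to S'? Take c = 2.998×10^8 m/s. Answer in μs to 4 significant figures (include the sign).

Δt' ≈ 33.51 μs

γ = 1/√(1 − 0.6397²) = 1.30103
Δt' = γ(Δt − vΔx/c²) = 1.30103 × (25.97 μs − 0.6397×101.6 m / (2.998×10^8 m/s))
= 1.30103 × (25.7532 μs) = 33.51 μs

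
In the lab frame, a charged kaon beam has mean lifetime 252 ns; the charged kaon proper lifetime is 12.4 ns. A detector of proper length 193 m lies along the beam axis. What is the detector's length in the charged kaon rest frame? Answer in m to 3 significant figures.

Time dilation ⇒ γ = Δt/τ₀ = 252/12.4 = 20.323
Length contraction: L = L₀/γ = 193/20.323 = 9.50 m

L ≈ 9.50 m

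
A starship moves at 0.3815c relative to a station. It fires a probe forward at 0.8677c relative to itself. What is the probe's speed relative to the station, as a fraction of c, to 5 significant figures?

Relativistic velocity addition: u = (u' + v)/(1 + u'v/c²)
= (0.8677 + 0.3815)/(1 + 0.8677×0.3815) = 1.2492/1.331028 = 0.93852

u ≈ 0.93852c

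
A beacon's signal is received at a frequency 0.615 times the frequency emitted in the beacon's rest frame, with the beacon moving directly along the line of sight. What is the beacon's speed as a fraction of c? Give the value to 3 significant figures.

f_obs/f_src = √((1−β)/(1+β)) = 0.615  ⇒  (1−β)/(1+β) = 0.37822
β = |1 − D²|/(1 + D²) = |1 − 0.37822|/(1 + 0.37822) = 0.451

β ≈ 0.451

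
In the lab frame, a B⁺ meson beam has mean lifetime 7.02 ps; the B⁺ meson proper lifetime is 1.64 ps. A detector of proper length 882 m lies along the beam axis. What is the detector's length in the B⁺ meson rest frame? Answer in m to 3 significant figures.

L ≈ 206 m

Time dilation ⇒ γ = Δt/τ₀ = 7.02/1.64 = 4.2805
Length contraction: L = L₀/γ = 882/4.2805 = 206 m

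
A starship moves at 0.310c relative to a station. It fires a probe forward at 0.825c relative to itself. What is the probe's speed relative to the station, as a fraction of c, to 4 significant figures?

Relativistic velocity addition: u = (u' + v)/(1 + u'v/c²)
= (0.825 + 0.310)/(1 + 0.825×0.310) = 1.135/1.25575 = 0.9038

u ≈ 0.9038c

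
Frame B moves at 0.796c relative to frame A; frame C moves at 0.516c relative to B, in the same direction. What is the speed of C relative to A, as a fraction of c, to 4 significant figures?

u ≈ 0.9300c

Compose boost 2: (0.516 + 0.796)/(1 + 0.516×0.796) = 1.312/1.41074 = 0.9300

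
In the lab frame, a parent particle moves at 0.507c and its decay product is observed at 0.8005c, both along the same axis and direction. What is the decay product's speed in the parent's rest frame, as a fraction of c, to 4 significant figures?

u' ≈ 0.4940c

Inverse velocity addition: u' = (u − v)/(1 − uv/c²)
= (0.8005 − 0.507)/(1 − 0.8005×0.507) = 0.2935/0.594147 = 0.4940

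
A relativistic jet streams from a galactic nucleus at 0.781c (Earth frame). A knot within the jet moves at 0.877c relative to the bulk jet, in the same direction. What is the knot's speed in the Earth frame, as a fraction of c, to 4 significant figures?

Relativistic velocity addition: u = (u' + v)/(1 + u'v/c²)
= (0.877 + 0.781)/(1 + 0.877×0.781) = 1.658/1.68494 = 0.9840

u ≈ 0.9840c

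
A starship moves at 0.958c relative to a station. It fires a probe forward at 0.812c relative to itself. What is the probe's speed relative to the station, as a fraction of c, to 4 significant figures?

u ≈ 0.9956c

Relativistic velocity addition: u = (u' + v)/(1 + u'v/c²)
= (0.812 + 0.958)/(1 + 0.812×0.958) = 1.770/1.77790 = 0.9956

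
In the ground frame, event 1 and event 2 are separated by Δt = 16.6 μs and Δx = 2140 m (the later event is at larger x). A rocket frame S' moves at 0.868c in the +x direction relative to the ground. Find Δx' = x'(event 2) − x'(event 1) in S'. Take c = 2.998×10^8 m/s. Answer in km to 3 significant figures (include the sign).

Δx' ≈ -4.39 km

γ = 1/√(1 − 0.868²) = 2.0138
Δx' = γ(Δx − vΔt) = 2.0138 × (2140 m − 0.868×(2.998×10^8 m/s)×16.6×10^-6 s)
= 2.0138 × (-2179.8 m) = -4.39 km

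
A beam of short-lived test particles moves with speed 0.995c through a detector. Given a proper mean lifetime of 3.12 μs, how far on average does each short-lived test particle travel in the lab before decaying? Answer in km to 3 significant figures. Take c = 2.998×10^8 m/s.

d ≈ 9.32 km

γ = 1/√(1 − 0.995²) = 10.013
Dilated lifetime: Δt = γτ₀ = 10.013 × 3.12 μs = 31.239 μs
d = vΔt = 0.995c × 31.239 μs = 2.9830×10^8 m/s × 3.1239×10^-5 s = 9.32 km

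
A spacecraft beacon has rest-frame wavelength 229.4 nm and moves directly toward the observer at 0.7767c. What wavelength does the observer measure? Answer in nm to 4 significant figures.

Relativistic Doppler: λ_obs = λ_src √((1−β)/(1+β))
= 229.4 × √(0.223300/1.77670) = 229.4 × 0.354517 = 81.33 nm

λ_obs ≈ 81.33 nm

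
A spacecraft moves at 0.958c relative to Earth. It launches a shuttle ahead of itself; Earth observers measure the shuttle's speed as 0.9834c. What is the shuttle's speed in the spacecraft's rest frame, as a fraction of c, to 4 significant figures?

u' ≈ 0.4387c

Inverse velocity addition: u' = (u − v)/(1 − uv/c²)
= (0.9834 − 0.958)/(1 − 0.9834×0.958) = 0.02540/0.0579028 = 0.4387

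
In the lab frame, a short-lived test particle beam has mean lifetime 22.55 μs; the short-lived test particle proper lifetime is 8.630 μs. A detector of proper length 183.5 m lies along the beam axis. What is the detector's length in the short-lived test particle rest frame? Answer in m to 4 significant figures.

Time dilation ⇒ γ = Δt/τ₀ = 22.55/8.630 = 2.61298
Length contraction: L = L₀/γ = 183.5/2.61298 = 70.23 m

L ≈ 70.23 m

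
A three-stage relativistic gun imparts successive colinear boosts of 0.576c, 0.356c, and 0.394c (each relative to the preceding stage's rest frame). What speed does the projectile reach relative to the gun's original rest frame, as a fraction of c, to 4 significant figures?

Compose boost 2: (0.356 + 0.576)/(1 + 0.356×0.576) = 0.9320/1.20506 = 0.773408
Compose boost 3: (0.394 + 0.773408)/(1 + 0.394×0.773408) = 1.16741/1.30472 = 0.8948

u ≈ 0.8948c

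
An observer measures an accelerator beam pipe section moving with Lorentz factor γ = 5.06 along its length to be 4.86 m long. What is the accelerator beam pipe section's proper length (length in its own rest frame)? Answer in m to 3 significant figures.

γ = 5.06 (given)
L₀ = γL = 5.06 × 4.86 = 24.6 m

L₀ ≈ 24.6 m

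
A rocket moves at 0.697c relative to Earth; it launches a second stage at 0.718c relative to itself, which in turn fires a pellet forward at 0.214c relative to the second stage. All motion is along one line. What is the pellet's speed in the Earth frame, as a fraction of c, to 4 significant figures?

Compose boost 2: (0.718 + 0.697)/(1 + 0.718×0.697) = 1.415/1.50045 = 0.943053
Compose boost 3: (0.214 + 0.943053)/(1 + 0.214×0.943053) = 1.15705/1.20181 = 0.9628

u ≈ 0.9628c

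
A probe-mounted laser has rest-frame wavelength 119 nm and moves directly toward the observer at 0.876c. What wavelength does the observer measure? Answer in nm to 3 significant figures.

λ_obs ≈ 30.6 nm

Relativistic Doppler: λ_obs = λ_src √((1−β)/(1+β))
= 119 × √(0.12400/1.8760) = 119 × 0.25710 = 30.6 nm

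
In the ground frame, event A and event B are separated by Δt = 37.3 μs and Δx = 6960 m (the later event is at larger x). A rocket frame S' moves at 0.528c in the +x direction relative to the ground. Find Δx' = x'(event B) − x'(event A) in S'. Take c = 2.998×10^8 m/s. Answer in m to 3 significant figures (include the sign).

Δx' ≈ 1240 m

γ = 1/√(1 − 0.528²) = 1.1775
Δx' = γ(Δx − vΔt) = 1.1775 × (6960 m − 0.528×(2.998×10^8 m/s)×37.3×10^-6 s)
= 1.1775 × (1055.6 m) = 1240 m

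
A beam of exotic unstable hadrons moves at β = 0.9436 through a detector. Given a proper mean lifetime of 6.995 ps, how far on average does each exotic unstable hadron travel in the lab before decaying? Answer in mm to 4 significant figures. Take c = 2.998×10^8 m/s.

d ≈ 5.977 mm

γ = 1/√(1 − 0.9436²) = 3.02035
Dilated lifetime: Δt = γτ₀ = 3.02035 × 6.995 ps = 21.1273 ps
d = vΔt = 0.9436c × 21.1273 ps = 2.82891×10^8 m/s × 2.11273×10^-11 s = 5.977 mm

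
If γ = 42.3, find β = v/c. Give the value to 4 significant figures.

β = √(1 − 1/γ²) = √(1 − 1/42.3²) = √(0.999441) = 0.9997

β ≈ 0.9997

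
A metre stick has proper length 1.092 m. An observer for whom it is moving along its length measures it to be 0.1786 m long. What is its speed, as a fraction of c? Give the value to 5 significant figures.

γ = L₀/L = 1.092/0.1786 = 6.114222
β = √(1 − 1/γ²) = 0.98653

β ≈ 0.98653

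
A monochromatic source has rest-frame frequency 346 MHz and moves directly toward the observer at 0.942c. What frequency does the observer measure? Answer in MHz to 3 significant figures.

Relativistic Doppler: f_obs = f_src √((1+β)/(1−β))
= 346 × √(1.9420/0.058000) = 346 × 5.7864 = 2000 MHz

f_obs ≈ 2000 MHz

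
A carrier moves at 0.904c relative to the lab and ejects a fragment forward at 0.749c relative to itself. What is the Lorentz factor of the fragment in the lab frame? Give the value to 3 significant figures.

γ ≈ 5.92

u_lab = (0.749 + 0.904)/(1 + 0.749×0.904) = 1.653/1.67710 = 0.985632
γ = 1/√(1 − 0.985632²) = 5.92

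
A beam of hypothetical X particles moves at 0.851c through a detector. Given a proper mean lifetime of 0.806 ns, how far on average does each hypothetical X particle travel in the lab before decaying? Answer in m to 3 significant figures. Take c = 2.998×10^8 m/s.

d ≈ 0.392 m

γ = 1/√(1 − 0.851²) = 1.9042
Dilated lifetime: Δt = γτ₀ = 1.9042 × 0.806 ns = 1.5348 ns
d = vΔt = 0.851c × 1.5348 ns = 2.5513×10^8 m/s × 1.5348×10^-9 s = 0.392 m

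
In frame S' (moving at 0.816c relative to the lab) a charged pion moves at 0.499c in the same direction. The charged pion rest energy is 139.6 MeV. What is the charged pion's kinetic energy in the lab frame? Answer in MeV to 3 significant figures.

u_lab = (0.499 + 0.816)/(1 + 0.499×0.816) = 0.934490
γ = 1/√(1 − 0.934490²) = 2.8091
K = (γ − 1)m₀c² = (2.8091 − 1) × 139.6 = 1.8091 × 139.6 = 253 MeV

K ≈ 253 MeV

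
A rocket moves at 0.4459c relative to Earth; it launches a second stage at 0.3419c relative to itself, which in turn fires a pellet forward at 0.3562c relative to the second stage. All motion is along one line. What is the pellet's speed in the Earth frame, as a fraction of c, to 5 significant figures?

Compose boost 2: (0.3419 + 0.4459)/(1 + 0.3419×0.4459) = 0.78780/1.152453 = 0.6835852
Compose boost 3: (0.3562 + 0.6835852)/(1 + 0.3562×0.6835852) = 1.039785/1.243493 = 0.83618

u ≈ 0.83618c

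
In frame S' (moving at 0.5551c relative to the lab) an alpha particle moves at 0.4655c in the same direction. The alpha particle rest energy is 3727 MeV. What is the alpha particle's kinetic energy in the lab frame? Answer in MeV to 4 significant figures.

u_lab = (0.4655 + 0.5551)/(1 + 0.4655×0.5551) = 0.8110305
γ = 1/√(1 − 0.8110305²) = 1.70939
K = (γ − 1)m₀c² = (1.70939 − 1) × 3727 = 0.709390 × 3727 = 2644 MeV

K ≈ 2644 MeV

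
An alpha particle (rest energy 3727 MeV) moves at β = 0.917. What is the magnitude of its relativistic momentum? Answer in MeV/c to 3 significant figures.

p ≈ 8570 MeV/c

γ = 1/√(1 − 0.917²) = 2.5070
p = γβm₀c = 2.5070 × 0.917 × 3727 MeV/c = 8570 MeV/c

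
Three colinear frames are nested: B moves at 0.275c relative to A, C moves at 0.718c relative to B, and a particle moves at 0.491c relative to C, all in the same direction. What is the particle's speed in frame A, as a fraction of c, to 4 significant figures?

u ≈ 0.9382c

Compose boost 2: (0.718 + 0.275)/(1 + 0.718×0.275) = 0.9930/1.19745 = 0.829262
Compose boost 3: (0.491 + 0.829262)/(1 + 0.491×0.829262) = 1.32026/1.40717 = 0.9382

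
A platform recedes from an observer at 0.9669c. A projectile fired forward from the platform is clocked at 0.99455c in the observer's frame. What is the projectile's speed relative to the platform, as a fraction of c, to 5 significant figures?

u' ≈ 0.72062c

Inverse velocity addition: u' = (u − v)/(1 − uv/c²)
= (0.99455 − 0.9669)/(1 − 0.99455×0.9669) = 0.027650/0.03836960 = 0.72062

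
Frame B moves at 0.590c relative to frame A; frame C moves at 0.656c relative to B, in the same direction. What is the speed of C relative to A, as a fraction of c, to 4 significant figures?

u ≈ 0.8983c

Compose boost 2: (0.656 + 0.590)/(1 + 0.656×0.590) = 1.246/1.38704 = 0.8983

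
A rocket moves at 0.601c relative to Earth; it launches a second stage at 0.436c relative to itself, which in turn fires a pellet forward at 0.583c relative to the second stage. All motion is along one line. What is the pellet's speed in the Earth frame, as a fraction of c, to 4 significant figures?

u ≈ 0.9497c

Compose boost 2: (0.436 + 0.601)/(1 + 0.436×0.601) = 1.037/1.26204 = 0.821688
Compose boost 3: (0.583 + 0.821688)/(1 + 0.583×0.821688) = 1.40469/1.47904 = 0.9497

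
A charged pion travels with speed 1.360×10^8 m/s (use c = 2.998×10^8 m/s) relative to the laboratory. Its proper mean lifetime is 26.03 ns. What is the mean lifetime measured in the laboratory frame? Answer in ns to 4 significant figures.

β = v/c = 1.360×10^8 / 2.998×10^8 = 0.453636
γ = 1/√(1 − 0.453636²) = 1.12210
Time dilation: Δt = γτ₀ = 1.12210 × 26.03 ns = 29.21 ns

Δt ≈ 29.21 ns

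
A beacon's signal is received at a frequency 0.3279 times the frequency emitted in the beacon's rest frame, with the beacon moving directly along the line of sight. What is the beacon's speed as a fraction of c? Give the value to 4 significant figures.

β ≈ 0.8058

f_obs/f_src = √((1−β)/(1+β)) = 0.3279  ⇒  (1−β)/(1+β) = 0.107518
β = |1 − D²|/(1 + D²) = |1 − 0.107518|/(1 + 0.107518) = 0.8058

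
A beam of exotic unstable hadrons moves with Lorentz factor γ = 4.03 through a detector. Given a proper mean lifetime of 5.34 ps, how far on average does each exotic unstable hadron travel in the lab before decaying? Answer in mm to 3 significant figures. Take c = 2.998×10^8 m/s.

β = √(1 − 1/γ²) = √(1 − 1/4.03²) = 0.96872
Dilated lifetime: Δt = γτ₀ = 4.03 × 5.34 ps = 21.520 ps
d = vΔt = 0.96872c × 21.520 ps = 2.9042×10^8 m/s × 2.1520×10^-11 s = 6.25 mm

d ≈ 6.25 mm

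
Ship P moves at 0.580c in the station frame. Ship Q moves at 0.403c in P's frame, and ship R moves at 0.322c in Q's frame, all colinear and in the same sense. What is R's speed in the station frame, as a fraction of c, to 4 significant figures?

Compose boost 2: (0.403 + 0.580)/(1 + 0.403×0.580) = 0.9830/1.23374 = 0.796764
Compose boost 3: (0.322 + 0.796764)/(1 + 0.322×0.796764) = 1.11876/1.25656 = 0.8903

u ≈ 0.8903c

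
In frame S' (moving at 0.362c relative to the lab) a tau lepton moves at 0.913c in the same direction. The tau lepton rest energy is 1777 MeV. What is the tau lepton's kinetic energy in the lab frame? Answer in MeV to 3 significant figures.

K ≈ 4440 MeV

u_lab = (0.913 + 0.362)/(1 + 0.913×0.362) = 0.958282
γ = 1/√(1 − 0.958282²) = 3.4987
K = (γ − 1)m₀c² = (3.4987 − 1) × 1777 = 2.4987 × 1777 = 4440 MeV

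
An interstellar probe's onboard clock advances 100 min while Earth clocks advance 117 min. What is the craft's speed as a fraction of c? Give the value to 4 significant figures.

β ≈ 0.5191

γ = Δt/τ₀ = 117/100 = 1.17000
β = √(1 − 1/γ²) = √(1 − 1/1.17000²) = 0.5191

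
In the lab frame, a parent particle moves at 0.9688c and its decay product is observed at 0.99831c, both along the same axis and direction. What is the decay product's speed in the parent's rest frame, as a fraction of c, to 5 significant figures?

u' ≈ 0.89867c

Inverse velocity addition: u' = (u − v)/(1 − uv/c²)
= (0.99831 − 0.9688)/(1 − 0.99831×0.9688) = 0.029510/0.03283727 = 0.89867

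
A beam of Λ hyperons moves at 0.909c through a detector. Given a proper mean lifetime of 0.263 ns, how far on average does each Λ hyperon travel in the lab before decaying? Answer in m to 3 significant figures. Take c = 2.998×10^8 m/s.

γ = 1/√(1 − 0.909²) = 2.3993
Dilated lifetime: Δt = γτ₀ = 2.3993 × 0.263 ns = 0.63100 ns
d = vΔt = 0.909c × 0.63100 ns = 2.7252×10^8 m/s × 6.3100×10^-10 s = 0.172 m

d ≈ 0.172 m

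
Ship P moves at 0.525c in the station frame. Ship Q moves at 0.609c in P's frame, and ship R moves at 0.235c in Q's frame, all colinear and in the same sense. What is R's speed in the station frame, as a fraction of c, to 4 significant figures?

Compose boost 2: (0.609 + 0.525)/(1 + 0.609×0.525) = 1.134/1.31973 = 0.859270
Compose boost 3: (0.235 + 0.859270)/(1 + 0.235×0.859270) = 1.09427/1.20193 = 0.9104

u ≈ 0.9104c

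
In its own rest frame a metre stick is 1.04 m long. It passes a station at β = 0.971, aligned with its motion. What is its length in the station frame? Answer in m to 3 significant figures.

γ = 1/√(1 − 0.971²) = 4.1827
Length contraction: L = L₀/γ = 1.04/4.1827 = 0.249 m

L ≈ 0.249 m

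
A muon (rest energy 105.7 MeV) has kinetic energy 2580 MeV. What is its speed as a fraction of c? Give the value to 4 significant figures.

γ = 1 + K/(m₀c²) = 1 + 2580/105.7 = 25.4087
β = √(1 − 1/γ²) = 0.9992

β ≈ 0.9992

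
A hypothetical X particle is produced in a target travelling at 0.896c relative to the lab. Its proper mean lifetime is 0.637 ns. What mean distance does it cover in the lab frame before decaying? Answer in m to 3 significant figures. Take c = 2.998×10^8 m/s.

d ≈ 0.385 m

γ = 1/√(1 − 0.896²) = 2.2520
Dilated lifetime: Δt = γτ₀ = 2.2520 × 0.637 ns = 1.4345 ns
d = vΔt = 0.896c × 1.4345 ns = 2.6862×10^8 m/s × 1.4345×10^-9 s = 0.385 m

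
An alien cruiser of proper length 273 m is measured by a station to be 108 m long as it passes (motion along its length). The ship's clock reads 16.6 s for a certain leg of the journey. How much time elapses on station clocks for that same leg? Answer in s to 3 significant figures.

Δt ≈ 42.0 s

Length contraction ⇒ γ = L₀/L = 273/108 = 2.5278
Time dilation: Δt = γτ₀ = 2.5278 × 16.6 s = 42.0 s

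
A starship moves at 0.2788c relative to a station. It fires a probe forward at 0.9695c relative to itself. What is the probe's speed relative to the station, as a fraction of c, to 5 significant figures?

u ≈ 0.98268c

Relativistic velocity addition: u = (u' + v)/(1 + u'v/c²)
= (0.9695 + 0.2788)/(1 + 0.9695×0.2788) = 1.2483/1.270297 = 0.98268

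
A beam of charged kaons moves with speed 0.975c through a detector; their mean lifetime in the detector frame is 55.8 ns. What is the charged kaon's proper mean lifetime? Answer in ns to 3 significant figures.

τ₀ ≈ 12.4 ns

γ = 1/√(1 − 0.975²) = 4.5004
Proper time: τ₀ = Δt/γ = 55.8/4.5004 = 12.4 ns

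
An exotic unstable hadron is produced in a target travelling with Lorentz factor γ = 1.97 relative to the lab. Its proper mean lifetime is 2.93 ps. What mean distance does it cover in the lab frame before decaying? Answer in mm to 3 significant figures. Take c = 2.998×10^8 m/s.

d ≈ 1.49 mm

β = √(1 − 1/γ²) = √(1 − 1/1.97²) = 0.86158
Dilated lifetime: Δt = γτ₀ = 1.97 × 2.93 ps = 5.7721 ps
d = vΔt = 0.86158c × 5.7721 ps = 2.5830×10^8 m/s × 5.7721×10^-12 s = 1.49 mm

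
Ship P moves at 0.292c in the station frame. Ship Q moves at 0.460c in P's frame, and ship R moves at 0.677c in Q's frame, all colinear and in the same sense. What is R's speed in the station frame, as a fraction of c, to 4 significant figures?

Compose boost 2: (0.460 + 0.292)/(1 + 0.460×0.292) = 0.7520/1.13432 = 0.662952
Compose boost 3: (0.677 + 0.662952)/(1 + 0.677×0.662952) = 1.33995/1.44882 = 0.9249

u ≈ 0.9249c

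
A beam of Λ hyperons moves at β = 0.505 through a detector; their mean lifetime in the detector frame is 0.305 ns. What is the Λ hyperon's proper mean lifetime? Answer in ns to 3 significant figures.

γ = 1/√(1 − 0.505²) = 1.1586
Proper time: τ₀ = Δt/γ = 0.305/1.1586 = 0.263 ns

τ₀ ≈ 0.263 ns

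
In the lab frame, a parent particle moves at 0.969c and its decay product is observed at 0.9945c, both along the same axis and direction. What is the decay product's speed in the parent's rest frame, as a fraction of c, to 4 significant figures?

u' ≈ 0.7019c

Inverse velocity addition: u' = (u − v)/(1 − uv/c²)
= (0.9945 − 0.969)/(1 − 0.9945×0.969) = 0.02550/0.0363295 = 0.7019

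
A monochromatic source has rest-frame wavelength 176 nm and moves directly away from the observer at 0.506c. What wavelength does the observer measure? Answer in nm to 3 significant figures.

λ_obs ≈ 307 nm

Relativistic Doppler: λ_obs = λ_src √((1+β)/(1−β))
= 176 × √(1.5060/0.49400) = 176 × 1.7460 = 307 nm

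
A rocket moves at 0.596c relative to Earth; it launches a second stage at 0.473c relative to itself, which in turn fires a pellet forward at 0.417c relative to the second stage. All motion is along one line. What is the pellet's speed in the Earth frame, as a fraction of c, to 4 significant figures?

Compose boost 2: (0.473 + 0.596)/(1 + 0.473×0.596) = 1.069/1.28191 = 0.833913
Compose boost 3: (0.417 + 0.833913)/(1 + 0.417×0.833913) = 1.25091/1.34774 = 0.9282

u ≈ 0.9282c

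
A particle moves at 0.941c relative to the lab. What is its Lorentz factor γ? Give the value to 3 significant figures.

γ = 1/√(1 − β²) = 1/√(1 − 0.941²) = 1/√(0.11452) = 2.96

γ ≈ 2.96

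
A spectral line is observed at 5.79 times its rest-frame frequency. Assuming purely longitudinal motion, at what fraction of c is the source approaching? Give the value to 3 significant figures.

β ≈ 0.942

f_obs/f_src = √((1+β)/(1−β)) = 5.79  ⇒  (1+β)/(1−β) = 33.524
β = |1 − D²|/(1 + D²) = |1 − 33.524|/(1 + 33.524) = 0.942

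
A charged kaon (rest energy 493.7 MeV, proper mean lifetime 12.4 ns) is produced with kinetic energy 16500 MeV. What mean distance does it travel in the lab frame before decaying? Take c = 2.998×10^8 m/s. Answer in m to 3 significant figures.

γ = 1 + K/(m₀c²) = 1 + 16500/493.7 = 34.421
β = √(1 − 1/γ²) = 0.99958
Dilated lifetime: γτ₀ = 34.421 × 12.4 ns = 426.82 ns
d = βc·γτ₀ = 0.99958 × (2.998×10^8 m/s) × 4.2682×10^-7 s = 128 m

d ≈ 128 m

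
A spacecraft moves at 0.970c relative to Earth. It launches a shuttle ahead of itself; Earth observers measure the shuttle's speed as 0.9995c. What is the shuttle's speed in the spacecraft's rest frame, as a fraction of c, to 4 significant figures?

u' ≈ 0.9677c

Inverse velocity addition: u' = (u − v)/(1 − uv/c²)
= (0.9995 − 0.970)/(1 − 0.9995×0.970) = 0.02950/0.0304850 = 0.9677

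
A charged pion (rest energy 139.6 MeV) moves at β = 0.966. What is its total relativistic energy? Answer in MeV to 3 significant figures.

E ≈ 540 MeV

γ = 1/√(1 − 0.966²) = 3.8678
E = γm₀c² = 3.8678 × 139.6 MeV = 540 MeV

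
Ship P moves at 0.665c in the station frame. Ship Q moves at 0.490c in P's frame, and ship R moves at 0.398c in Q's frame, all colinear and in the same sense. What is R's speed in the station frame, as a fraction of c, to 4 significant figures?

Compose boost 2: (0.490 + 0.665)/(1 + 0.490×0.665) = 1.155/1.32585 = 0.871139
Compose boost 3: (0.398 + 0.871139)/(1 + 0.398×0.871139) = 1.26914/1.34671 = 0.9424

u ≈ 0.9424c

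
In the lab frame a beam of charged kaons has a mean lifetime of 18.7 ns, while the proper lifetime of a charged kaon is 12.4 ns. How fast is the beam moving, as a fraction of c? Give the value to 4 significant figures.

γ = Δt/τ₀ = 18.7/12.4 = 1.50806
β = √(1 − 1/γ²) = √(1 − 1/1.50806²) = 0.7485

β ≈ 0.7485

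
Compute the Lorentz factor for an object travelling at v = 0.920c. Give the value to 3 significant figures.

γ ≈ 2.55

γ = 1/√(1 − β²) = 1/√(1 − 0.920²) = 1/√(0.15360) = 2.55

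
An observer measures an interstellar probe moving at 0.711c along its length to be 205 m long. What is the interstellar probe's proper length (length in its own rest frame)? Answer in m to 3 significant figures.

γ = 1/√(1 − 0.711²) = 1.4221
L₀ = γL = 1.4221 × 205 = 292 m

L₀ ≈ 292 m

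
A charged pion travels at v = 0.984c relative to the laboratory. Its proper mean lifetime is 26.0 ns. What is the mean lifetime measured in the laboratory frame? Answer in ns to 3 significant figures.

Δt ≈ 146 ns

γ = 1/√(1 − 0.984²) = 5.6127
Time dilation: Δt = γτ₀ = 5.6127 × 26.0 ns = 146 ns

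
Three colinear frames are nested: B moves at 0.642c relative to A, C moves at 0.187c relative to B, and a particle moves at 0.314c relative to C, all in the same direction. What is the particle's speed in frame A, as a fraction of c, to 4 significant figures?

u ≈ 0.8554c

Compose boost 2: (0.187 + 0.642)/(1 + 0.187×0.642) = 0.8290/1.12005 = 0.740143
Compose boost 3: (0.314 + 0.740143)/(1 + 0.314×0.740143) = 1.05414/1.23240 = 0.8554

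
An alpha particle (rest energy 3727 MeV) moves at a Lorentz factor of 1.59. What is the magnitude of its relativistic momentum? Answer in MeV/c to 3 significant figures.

β = √(1 − 1/γ²) = √(1 − 1/1.59²) = 0.77746
p = γβm₀c = 1.59 × 0.77746 × 3727 MeV/c = 4610 MeV/c

p ≈ 4610 MeV/c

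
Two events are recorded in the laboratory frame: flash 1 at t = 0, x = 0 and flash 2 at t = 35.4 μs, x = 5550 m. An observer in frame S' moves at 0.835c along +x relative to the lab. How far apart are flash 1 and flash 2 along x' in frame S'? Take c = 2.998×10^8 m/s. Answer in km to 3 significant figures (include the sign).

γ = 1/√(1 − 0.835²) = 1.8174
Δx' = γ(Δx − vΔt) = 1.8174 × (5550 m − 0.835×(2.998×10^8 m/s)×35.4×10^-6 s)
= 1.8174 × (-3311.8 m) = -6.02 km

Δx' ≈ -6.02 km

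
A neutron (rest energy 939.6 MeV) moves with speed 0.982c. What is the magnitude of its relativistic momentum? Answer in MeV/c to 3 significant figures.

γ = 1/√(1 − 0.982²) = 5.2943
p = γβm₀c = 5.2943 × 0.982 × 939.6 MeV/c = 4890 MeV/c

p ≈ 4890 MeV/c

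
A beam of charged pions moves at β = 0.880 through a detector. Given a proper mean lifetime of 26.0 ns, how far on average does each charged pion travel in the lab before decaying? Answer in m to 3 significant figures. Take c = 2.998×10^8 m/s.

γ = 1/√(1 − 0.880²) = 2.1054
Dilated lifetime: Δt = γτ₀ = 2.1054 × 26.0 ns = 54.740 ns
d = vΔt = 0.880c × 54.740 ns = 2.6382×10^8 m/s × 5.4740×10^-8 s = 14.4 m

d ≈ 14.4 m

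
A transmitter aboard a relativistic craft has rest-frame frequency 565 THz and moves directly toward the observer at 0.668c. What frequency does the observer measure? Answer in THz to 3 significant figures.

Relativistic Doppler: f_obs = f_src √((1+β)/(1−β))
= 565 × √(1.6680/0.33200) = 565 × 2.2414 = 1270 THz

f_obs ≈ 1270 THz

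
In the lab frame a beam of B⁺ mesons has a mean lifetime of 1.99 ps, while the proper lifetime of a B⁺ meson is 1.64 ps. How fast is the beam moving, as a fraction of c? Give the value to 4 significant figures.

β ≈ 0.5664

γ = Δt/τ₀ = 1.99/1.64 = 1.21341
β = √(1 − 1/γ²) = √(1 − 1/1.21341²) = 0.5664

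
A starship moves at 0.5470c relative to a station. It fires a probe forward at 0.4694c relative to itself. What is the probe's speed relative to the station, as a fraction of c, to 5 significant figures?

u ≈ 0.80875c

Relativistic velocity addition: u = (u' + v)/(1 + u'v/c²)
= (0.4694 + 0.5470)/(1 + 0.4694×0.5470) = 1.0164/1.256762 = 0.80875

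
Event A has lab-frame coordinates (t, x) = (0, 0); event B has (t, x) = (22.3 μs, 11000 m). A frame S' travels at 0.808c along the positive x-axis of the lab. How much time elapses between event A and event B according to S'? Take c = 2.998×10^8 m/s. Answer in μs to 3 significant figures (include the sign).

γ = 1/√(1 − 0.808²) = 1.6973
Δt' = γ(Δt − vΔx/c²) = 1.6973 × (22.3 μs − 0.808×11000 m / (2.998×10^8 m/s))
= 1.6973 × (-7.3464 μs) = -12.5 μs

Δt' ≈ -12.5 μs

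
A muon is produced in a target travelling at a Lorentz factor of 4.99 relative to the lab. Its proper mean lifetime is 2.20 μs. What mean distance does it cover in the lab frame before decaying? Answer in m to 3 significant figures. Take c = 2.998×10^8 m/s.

β = √(1 − 1/γ²) = √(1 − 1/4.99²) = 0.97971
Dilated lifetime: Δt = γτ₀ = 4.99 × 2.20 μs = 10.978 μs
d = vΔt = 0.97971c × 10.978 μs = 2.9372×10^8 m/s × 1.0978×10^-5 s = 3220 m

d ≈ 3220 m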